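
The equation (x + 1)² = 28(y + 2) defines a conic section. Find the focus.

(-1, 5)

Vertex (-1, -2); 4p = 28 so p = 7. Opens up.
Focus is p units from the vertex along the axis: (h, k + p).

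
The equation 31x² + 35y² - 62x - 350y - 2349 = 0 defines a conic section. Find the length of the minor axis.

Rearranging, 31(x² - 2x) + 35(y² - 10y) = 2349.
31(x - 1)² + 35(y - 5)² = 2349 + 31 + 875 = 3255
Dividing both sides by 3255: (x - 1)²/105 + (y - 5)²/93 = 1
Ellipse, center (1, 5), major axis horizontal; a² = 105, b² = 93.
b² = 93 so b = √93; the minor axis has length 2b = 2√93.

2√93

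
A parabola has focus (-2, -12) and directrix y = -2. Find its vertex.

The vertex is the midpoint between the focus and the directrix along the axis of symmetry.
Axis is vertical (directrix is horizontal). Vertex y-coordinate = (-12 + (-2))/2 = -7; x-coordinate = -2.

(-2, -7)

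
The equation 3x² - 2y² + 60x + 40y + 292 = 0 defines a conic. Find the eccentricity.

Group the x- and y-terms: 3(x² + 20x) -2(y² - 20y) = -292
3(x + 10)² -2(y - 10)² = -292 + 300 - 200 = -192
Divide through by -192 to get (y - 10)²/96 - (x + 10)²/64 = 1.
Hyperbola, center (-10, 10), transverse axis vertical; a² = 96, b² = 64.
c² = a² + b² = 160, so c = 4√10.
e = c/a = 4√10/4√6 = √15/3.

e = √15/3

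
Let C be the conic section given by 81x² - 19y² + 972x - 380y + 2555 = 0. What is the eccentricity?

Group the x- and y-terms: 81(x² + 12x) -19(y² + 20y) = -2555
81(x + 6)² -19(y + 10)² = -2555 + 2916 - 1900 = -1539
Divide through by -1539 to get (y + 10)²/81 - (x + 6)²/19 = 1.
Hyperbola, center (-6, -10), transverse axis vertical; a² = 81, b² = 19.
c² = a² + b² = 100, so c = 10.
e = c/a = 10/9.

e = 10/9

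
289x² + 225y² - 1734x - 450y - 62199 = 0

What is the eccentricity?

Group the x- and y-terms: 289(x² - 6x) + 225(y² - 2y) = 62199
Completing the square gives 289(x - 3)² + 225(y - 1)² = 62199 + 2601 + 225 = 65025.
Divide through by 65025 to get (x - 3)²/225 + (y - 1)²/289 = 1.
Ellipse, center (3, 1), major axis vertical; a² = 289, b² = 225.
c² = a² - b² = 64, so c = 8.
e = c/a = 8/17.

e = 8/17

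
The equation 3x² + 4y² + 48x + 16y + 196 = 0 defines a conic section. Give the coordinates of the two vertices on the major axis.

(-10, -2) and (-6, -2)

Rearranging, 3(x² + 16x) + 4(y² + 4y) = -196.
Complete the square: 3(x + 8)² + 4(y + 2)² = -196 + 192 + 16 = 12
Dividing both sides by 12: (x + 8)²/4 + (y + 2)²/3 = 1
Ellipse, center (-8, -2), major axis horizontal; a² = 4, b² = 3.
a = 2. Vertices at (h ± a, k).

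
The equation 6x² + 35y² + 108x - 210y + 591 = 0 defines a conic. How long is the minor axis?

2√6

Group: 6(x² + 18x) + 35(y² - 6y) = -591
6(x + 9)² + 35(y - 3)² = -591 + 486 + 315 = 210
Divide through by 210 to get (x + 9)²/35 + (y - 3)²/6 = 1.
Ellipse, center (-9, 3), major axis horizontal; a² = 35, b² = 6.
b² = 6 so b = √6; the minor axis has length 2b = 2√6.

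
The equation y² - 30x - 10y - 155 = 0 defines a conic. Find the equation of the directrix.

Only y is squared. Complete the square in y: (y - 5)² = 30(x + 6).
Vertex (-6, 5); 4p = 30 so p = 15/2. Opens right.
Directrix is the vertical line x = h − p = -6 − (15/2) = -27/2.

x = -27/2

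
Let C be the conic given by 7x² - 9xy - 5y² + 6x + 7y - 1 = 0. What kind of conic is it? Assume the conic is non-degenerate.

hyperbola

A = 7, B = -9, C = -5.
Discriminant B² − 4AC = (-9)² − 4·7·(-5) = 221.
B² − 4AC > 0 ⇒ hyperbola.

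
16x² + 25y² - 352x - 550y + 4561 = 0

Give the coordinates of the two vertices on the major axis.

16(x² - 22x) + 25(y² - 22y) = -4561
Completing the square gives 16(x - 11)² + 25(y - 11)² = -4561 + 1936 + 3025 = 400.
Divide by 400: (x - 11)²/25 + (y - 11)²/16 = 1
Ellipse, center (11, 11), major axis horizontal; a² = 25, b² = 16.
a = 5. Vertices at (h ± a, k).

(6, 11) and (16, 11)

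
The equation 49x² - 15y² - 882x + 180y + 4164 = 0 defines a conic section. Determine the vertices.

(9, -1) and (9, 13)

Collect terms: 49(x² - 18x) -15(y² - 12y) = -4164
Complete the square in x and y: 49(x - 9)² -15(y - 6)² = -4164 + 3969 - 540 = -735
Divide by -735: (y - 6)²/49 - (x - 9)²/15 = 1
Hyperbola, center (9, 6), transverse axis vertical; a² = 49, b² = 15.
a = 7. Vertices at (h, k ± a).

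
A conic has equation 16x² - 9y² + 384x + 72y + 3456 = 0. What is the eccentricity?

e = 5/4

Group the x- and y-terms: 16(x² + 24x) -9(y² - 8y) = -3456
16(x + 12)² -9(y - 4)² = -3456 + 2304 - 144 = -1296
Dividing both sides by -1296: (y - 4)²/144 - (x + 12)²/81 = 1
Hyperbola, center (-12, 4), transverse axis vertical; a² = 144, b² = 81.
c² = a² + b² = 225, so c = 15.
e = c/a = 15/12 = 5/4.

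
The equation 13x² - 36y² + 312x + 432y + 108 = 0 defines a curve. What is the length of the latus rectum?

13/3

Group: 13(x² + 24x) -36(y² - 12y) = -108
Complete the square in x and y: 13(x + 12)² -36(y - 6)² = -108 + 1872 - 1296 = 468
Divide by 468: (x + 12)²/36 - (y - 6)²/13 = 1
Hyperbola, center (-12, 6), transverse axis horizontal; a² = 36, b² = 13.
Latus rectum length = 2b²/a = 2·13/6 = 13/3.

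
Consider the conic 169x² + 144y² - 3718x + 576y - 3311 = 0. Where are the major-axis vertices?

Group: 169(x² - 22x) + 144(y² + 4y) = 3311
Complete the square: 169(x - 11)² + 144(y + 2)² = 3311 + 20449 + 576 = 24336
Divide by 24336: (x - 11)²/144 + (y + 2)²/169 = 1
Ellipse, center (11, -2), major axis vertical; a² = 169, b² = 144.
a = 13. Vertices at (h, k ± a).

(11, -15) and (11, 11)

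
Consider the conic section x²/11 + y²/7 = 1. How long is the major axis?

Center (0, 0). The larger denominator 11 sits under the x-term, so the major axis is horizontal; a² = 11, b² = 7.
a² = 11 so a = √11; the major axis has length 2a = 2√11.

2√11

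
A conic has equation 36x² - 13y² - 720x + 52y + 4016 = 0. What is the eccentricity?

Group the x- and y-terms: 36(x² - 20x) -13(y² - 4y) = -4016
36(x - 10)² -13(y - 2)² = -4016 + 3600 - 52 = -468
Dividing both sides by -468: (y - 2)²/36 - (x - 10)²/13 = 1
Hyperbola, center (10, 2), transverse axis vertical; a² = 36, b² = 13.
c² = a² + b² = 49, so c = 7.
e = c/a = 7/6.

e = 7/6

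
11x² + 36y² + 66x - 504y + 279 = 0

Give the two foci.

(-13, 7) and (7, 7)

Collect terms: 11(x² + 6x) + 36(y² - 14y) = -279
11(x + 3)² + 36(y - 7)² = -279 + 99 + 1764 = 1584
Divide by 1584: (x + 3)²/144 + (y - 7)²/44 = 1
Ellipse, center (-3, 7), major axis horizontal; a² = 144, b² = 44.
c² = a² - b² = 144 - 44 = 100, so c = 10.
Foci lie on the horizontal axis through the center: (h ± c, k).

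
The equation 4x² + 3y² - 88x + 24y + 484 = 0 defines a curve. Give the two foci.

Group the x- and y-terms: 4(x² - 22x) + 3(y² + 8y) = -484
Complete the square: 4(x - 11)² + 3(y + 4)² = -484 + 484 + 48 = 48
Divide through by 48 to get (x - 11)²/12 + (y + 4)²/16 = 1.
Ellipse, center (11, -4), major axis vertical; a² = 16, b² = 12.
c² = a² - b² = 16 - 12 = 4, so c = 2.
Foci lie on the vertical axis through the center: (h, k ± c).

(11, -6) and (11, -2)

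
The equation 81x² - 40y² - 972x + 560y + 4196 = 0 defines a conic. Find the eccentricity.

Group: 81(x² - 12x) -40(y² - 14y) = -4196
Complete the square: 81(x - 6)² -40(y - 7)² = -4196 + 2916 - 1960 = -3240
Divide by -3240: (y - 7)²/81 - (x - 6)²/40 = 1
Hyperbola, center (6, 7), transverse axis vertical; a² = 81, b² = 40.
c² = a² + b² = 121, so c = 11.
e = c/a = 11/9.

e = 11/9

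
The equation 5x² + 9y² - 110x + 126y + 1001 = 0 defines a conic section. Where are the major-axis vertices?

5(x² - 22x) + 9(y² + 14y) = -1001
5(x - 11)² + 9(y + 7)² = -1001 + 605 + 441 = 45
Divide by 45: (x - 11)²/9 + (y + 7)²/5 = 1
Ellipse, center (11, -7), major axis horizontal; a² = 9, b² = 5.
a = 3. Vertices at (h ± a, k).

(8, -7) and (14, -7)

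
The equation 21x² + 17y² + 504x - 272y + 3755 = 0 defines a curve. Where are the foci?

Group the x- and y-terms: 21(x² + 24x) + 17(y² - 16y) = -3755
Complete the square in x and y: 21(x + 12)² + 17(y - 8)² = -3755 + 3024 + 1088 = 357
Divide by 357: (x + 12)²/17 + (y - 8)²/21 = 1
Ellipse, center (-12, 8), major axis vertical; a² = 21, b² = 17.
c² = a² - b² = 21 - 17 = 4, so c = 2.
Foci lie on the vertical axis through the center: (h, k ± c).

(-12, 6) and (-12, 10)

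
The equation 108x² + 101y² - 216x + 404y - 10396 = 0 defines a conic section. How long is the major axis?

108(x² - 2x) + 101(y² + 4y) = 10396
108(x - 1)² + 101(y + 2)² = 10396 + 108 + 404 = 10908
Divide through by 10908 to get (x - 1)²/101 + (y + 2)²/108 = 1.
Ellipse, center (1, -2), major axis vertical; a² = 108, b² = 101.
a² = 108 so a = 6√3; the major axis has length 2a = 12√3.

12√3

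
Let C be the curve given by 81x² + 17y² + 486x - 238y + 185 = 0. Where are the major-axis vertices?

Collect terms: 81(x² + 6x) + 17(y² - 14y) = -185
Complete the square: 81(x + 3)² + 17(y - 7)² = -185 + 729 + 833 = 1377
Dividing both sides by 1377: (x + 3)²/17 + (y - 7)²/81 = 1
Ellipse, center (-3, 7), major axis vertical; a² = 81, b² = 17.
a = 9. Vertices at (h, k ± a).

(-3, -2) and (-3, 16)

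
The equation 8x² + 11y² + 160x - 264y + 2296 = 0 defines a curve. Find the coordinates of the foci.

(-10 - √3, 12) and (-10 + √3, 12)

Rearranging, 8(x² + 20x) + 11(y² - 24y) = -2296.
Complete the square in x and y: 8(x + 10)² + 11(y - 12)² = -2296 + 800 + 1584 = 88
Divide by 88: (x + 10)²/11 + (y - 12)²/8 = 1
Ellipse, center (-10, 12), major axis horizontal; a² = 11, b² = 8.
c² = a² - b² = 11 - 8 = 3, so c = √3.
Foci lie on the horizontal axis through the center: (h ± c, k).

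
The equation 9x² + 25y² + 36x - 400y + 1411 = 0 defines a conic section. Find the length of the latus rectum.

Group: 9(x² + 4x) + 25(y² - 16y) = -1411
9(x + 2)² + 25(y - 8)² = -1411 + 36 + 1600 = 225
Dividing both sides by 225: (x + 2)²/25 + (y - 8)²/9 = 1
Ellipse, center (-2, 8), major axis horizontal; a² = 25, b² = 9.
Latus rectum length = 2b²/a = 2·9/5 = 18/5.

18/5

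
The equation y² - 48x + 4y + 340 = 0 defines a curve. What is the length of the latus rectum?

48

Only y is squared. Complete the square in y: (y + 2)² = 48(x - 7).
Vertex (7, -2); 4p = 48 so p = 12. Opens right.
Latus rectum length = |4p| = 48.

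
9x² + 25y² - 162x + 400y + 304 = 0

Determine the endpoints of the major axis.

(-6, -8) and (24, -8)

Group the x- and y-terms: 9(x² - 18x) + 25(y² + 16y) = -304
Complete the square in x and y: 9(x - 9)² + 25(y + 8)² = -304 + 729 + 1600 = 2025
Dividing both sides by 2025: (x - 9)²/225 + (y + 8)²/81 = 1
Ellipse, center (9, -8), major axis horizontal; a² = 225, b² = 81.
a = 15. Vertices at (h ± a, k).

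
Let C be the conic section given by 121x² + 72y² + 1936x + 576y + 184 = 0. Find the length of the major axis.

22

Collect terms: 121(x² + 16x) + 72(y² + 8y) = -184
121(x + 8)² + 72(y + 4)² = -184 + 7744 + 1152 = 8712
Divide through by 8712 to get (x + 8)²/72 + (y + 4)²/121 = 1.
Ellipse, center (-8, -4), major axis vertical; a² = 121, b² = 72.
a² = 121 so a = 11; the major axis has length 2a = 22.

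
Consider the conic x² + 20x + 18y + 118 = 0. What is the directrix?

Only x is squared. Complete the square in x: (x + 10)² = -18(y + 1).
Vertex (-10, -1); 4p = -18 so p = -9/2. Opens down.
Directrix is the horizontal line y = k − p = -1 − (-9/2) = 7/2.

y = 7/2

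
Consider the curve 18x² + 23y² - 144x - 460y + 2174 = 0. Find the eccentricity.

e = √115/23

Collect terms: 18(x² - 8x) + 23(y² - 20y) = -2174
18(x - 4)² + 23(y - 10)² = -2174 + 288 + 2300 = 414
Divide by 414: (x - 4)²/23 + (y - 10)²/18 = 1
Ellipse, center (4, 10), major axis horizontal; a² = 23, b² = 18.
c² = a² - b² = 5, so c = √5.
e = c/a = √5/√23 = √115/23.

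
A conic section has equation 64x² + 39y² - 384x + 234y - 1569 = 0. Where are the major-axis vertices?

Rearranging, 64(x² - 6x) + 39(y² + 6y) = 1569.
Complete the square in x and y: 64(x - 3)² + 39(y + 3)² = 1569 + 576 + 351 = 2496
Dividing both sides by 2496: (x - 3)²/39 + (y + 3)²/64 = 1
Ellipse, center (3, -3), major axis vertical; a² = 64, b² = 39.
a = 8. Vertices at (h, k ± a).

(3, -11) and (3, 5)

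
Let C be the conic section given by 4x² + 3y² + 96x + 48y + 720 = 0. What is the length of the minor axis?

4√3

Group the x- and y-terms: 4(x² + 24x) + 3(y² + 16y) = -720
Complete the square in x and y: 4(x + 12)² + 3(y + 8)² = -720 + 576 + 192 = 48
Divide by 48: (x + 12)²/12 + (y + 8)²/16 = 1
Ellipse, center (-12, -8), major axis vertical; a² = 16, b² = 12.
b² = 12 so b = 2√3; the minor axis has length 2b = 4√3.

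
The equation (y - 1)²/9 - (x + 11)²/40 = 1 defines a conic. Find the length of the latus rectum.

80/3

Center (-11, 1). The positive term is the y-term, so the transverse axis is vertical; a² = 9, b² = 40.
Latus rectum length = 2b²/a = 2·40/3 = 80/3.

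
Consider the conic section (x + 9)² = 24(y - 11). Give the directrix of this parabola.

y = 5

Vertex (-9, 11); 4p = 24 so p = 6. Opens up.
Directrix is the horizontal line y = k − p = 11 − (6) = 5.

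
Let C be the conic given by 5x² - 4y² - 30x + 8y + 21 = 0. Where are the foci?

Group: 5(x² - 6x) -4(y² - 2y) = -21
Completing the square gives 5(x - 3)² -4(y - 1)² = -21 + 45 - 4 = 20.
Divide through by 20 to get (x - 3)²/4 - (y - 1)²/5 = 1.
Hyperbola, center (3, 1), transverse axis horizontal; a² = 4, b² = 5.
c² = a² + b² = 4 + 5 = 9, so c = 3.
Foci lie on the horizontal axis through the center: (h ± c, k).

(0, 1) and (6, 1)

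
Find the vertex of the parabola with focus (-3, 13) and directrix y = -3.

The vertex is the midpoint between the focus and the directrix along the axis of symmetry.
Axis is vertical (directrix is horizontal). Vertex y-coordinate = (13 + (-3))/2 = 5; x-coordinate = -3.

(-3, 5)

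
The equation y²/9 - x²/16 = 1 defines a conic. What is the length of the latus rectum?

Center (0, 0). The positive term is the y-term, so the transverse axis is vertical; a² = 9, b² = 16.
Latus rectum length = 2b²/a = 2·16/3 = 32/3.

32/3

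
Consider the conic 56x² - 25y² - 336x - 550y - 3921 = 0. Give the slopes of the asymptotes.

Rearranging, 56(x² - 6x) -25(y² + 22y) = 3921.
Completing the square gives 56(x - 3)² -25(y + 11)² = 3921 + 504 - 3025 = 1400.
Divide by 1400: (x - 3)²/25 - (y + 11)²/56 = 1
Hyperbola, center (3, -11), transverse axis horizontal; a² = 25, b² = 56.
For a horizontal hyperbola the asymptotes have slope ±b/a.
Here that is ±2√14/5.

2√14/5 and -2√14/5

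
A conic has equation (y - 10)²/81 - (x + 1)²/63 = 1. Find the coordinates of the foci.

Center (-1, 10). The positive term is the y-term, so the transverse axis is vertical; a² = 81, b² = 63.
c² = a² + b² = 81 + 63 = 144, so c = 12.
Foci lie on the vertical axis through the center: (h, k ± c).

(-1, -2) and (-1, 22)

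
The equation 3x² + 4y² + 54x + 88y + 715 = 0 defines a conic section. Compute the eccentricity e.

Rearranging, 3(x² + 18x) + 4(y² + 22y) = -715.
Completing the square gives 3(x + 9)² + 4(y + 11)² = -715 + 243 + 484 = 12.
Dividing both sides by 12: (x + 9)²/4 + (y + 11)²/3 = 1
Ellipse, center (-9, -11), major axis horizontal; a² = 4, b² = 3.
c² = a² - b² = 1, so c = 1.
e = c/a = 1/2.

e = 1/2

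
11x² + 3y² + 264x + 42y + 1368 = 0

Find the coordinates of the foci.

Group: 11(x² + 24x) + 3(y² + 14y) = -1368
11(x + 12)² + 3(y + 7)² = -1368 + 1584 + 147 = 363
Divide by 363: (x + 12)²/33 + (y + 7)²/121 = 1
Ellipse, center (-12, -7), major axis vertical; a² = 121, b² = 33.
c² = a² - b² = 121 - 33 = 88, so c = 2√22.
Foci lie on the vertical axis through the center: (h, k ± c).

(-12, -7 - 2√22) and (-12, -7 + 2√22)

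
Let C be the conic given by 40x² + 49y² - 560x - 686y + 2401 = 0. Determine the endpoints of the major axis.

Group: 40(x² - 14x) + 49(y² - 14y) = -2401
Completing the square gives 40(x - 7)² + 49(y - 7)² = -2401 + 1960 + 2401 = 1960.
Divide by 1960: (x - 7)²/49 + (y - 7)²/40 = 1
Ellipse, center (7, 7), major axis horizontal; a² = 49, b² = 40.
a = 7. Vertices at (h ± a, k).

(0, 7) and (14, 7)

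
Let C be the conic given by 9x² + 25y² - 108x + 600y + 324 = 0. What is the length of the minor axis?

9(x² - 12x) + 25(y² + 24y) = -324
Complete the square in x and y: 9(x - 6)² + 25(y + 12)² = -324 + 324 + 3600 = 3600
Divide by 3600: (x - 6)²/400 + (y + 12)²/144 = 1
Ellipse, center (6, -12), major axis horizontal; a² = 400, b² = 144.
b² = 144 so b = 12; the minor axis has length 2b = 24.

24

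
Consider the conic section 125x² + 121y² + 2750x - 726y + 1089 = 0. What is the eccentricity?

e = 2√5/25

Group: 125(x² + 22x) + 121(y² - 6y) = -1089
Complete the square in x and y: 125(x + 11)² + 121(y - 3)² = -1089 + 15125 + 1089 = 15125
Dividing both sides by 15125: (x + 11)²/121 + (y - 3)²/125 = 1
Ellipse, center (-11, 3), major axis vertical; a² = 125, b² = 121.
c² = a² - b² = 4, so c = 2.
e = c/a = 2/5√5 = 2√5/25.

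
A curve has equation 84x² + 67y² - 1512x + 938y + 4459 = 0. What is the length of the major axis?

4√21

Collect terms: 84(x² - 18x) + 67(y² + 14y) = -4459
Completing the square gives 84(x - 9)² + 67(y + 7)² = -4459 + 6804 + 3283 = 5628.
Dividing both sides by 5628: (x - 9)²/67 + (y + 7)²/84 = 1
Ellipse, center (9, -7), major axis vertical; a² = 84, b² = 67.
a² = 84 so a = 2√21; the major axis has length 2a = 4√21.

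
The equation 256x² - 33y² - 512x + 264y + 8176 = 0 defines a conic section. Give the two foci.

(1, -13) and (1, 21)

Collect terms: 256(x² - 2x) -33(y² - 8y) = -8176
Complete the square in x and y: 256(x - 1)² -33(y - 4)² = -8176 + 256 - 528 = -8448
Divide by -8448: (y - 4)²/256 - (x - 1)²/33 = 1
Hyperbola, center (1, 4), transverse axis vertical; a² = 256, b² = 33.
c² = a² + b² = 256 + 33 = 289, so c = 17.
Foci lie on the vertical axis through the center: (h, k ± c).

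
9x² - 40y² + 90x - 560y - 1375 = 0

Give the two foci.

(-5, -14) and (-5, 0)

Rearranging, 9(x² + 10x) -40(y² + 14y) = 1375.
9(x + 5)² -40(y + 7)² = 1375 + 225 - 1960 = -360
Dividing both sides by -360: (y + 7)²/9 - (x + 5)²/40 = 1
Hyperbola, center (-5, -7), transverse axis vertical; a² = 9, b² = 40.
c² = a² + b² = 9 + 40 = 49, so c = 7.
Foci lie on the vertical axis through the center: (h, k ± c).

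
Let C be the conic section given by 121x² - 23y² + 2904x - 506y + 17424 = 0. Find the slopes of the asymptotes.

Group the x- and y-terms: 121(x² + 24x) -23(y² + 22y) = -17424
Complete the square: 121(x + 12)² -23(y + 11)² = -17424 + 17424 - 2783 = -2783
Divide through by -2783 to get (y + 11)²/121 - (x + 12)²/23 = 1.
Hyperbola, center (-12, -11), transverse axis vertical; a² = 121, b² = 23.
For a vertical hyperbola the asymptotes have slope ±a/b.
Here that is ±11/√23 = ±11√23/23.

11√23/23 and -11√23/23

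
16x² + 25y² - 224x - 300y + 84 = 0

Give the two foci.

(1, 6) and (13, 6)

Group the x- and y-terms: 16(x² - 14x) + 25(y² - 12y) = -84
Complete the square in x and y: 16(x - 7)² + 25(y - 6)² = -84 + 784 + 900 = 1600
Divide through by 1600 to get (x - 7)²/100 + (y - 6)²/64 = 1.
Ellipse, center (7, 6), major axis horizontal; a² = 100, b² = 64.
c² = a² - b² = 100 - 64 = 36, so c = 6.
Foci lie on the horizontal axis through the center: (h ± c, k).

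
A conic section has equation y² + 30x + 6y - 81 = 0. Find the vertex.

Only y is squared. Complete the square in y: (y + 3)² = -30(x - 3).
Vertex (3, -3); 4p = -30 so p = -15/2. Opens left.

(3, -3)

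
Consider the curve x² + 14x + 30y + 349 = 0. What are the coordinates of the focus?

(-7, -35/2)

Only x is squared. Complete the square in x: (x + 7)² = -30(y + 10).
Vertex (-7, -10); 4p = -30 so p = -15/2. Opens down.
Focus is p units from the vertex along the axis: (h, k + p).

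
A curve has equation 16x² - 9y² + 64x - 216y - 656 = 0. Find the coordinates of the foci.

(-2, -22) and (-2, -2)

Group: 16(x² + 4x) -9(y² + 24y) = 656
Complete the square in x and y: 16(x + 2)² -9(y + 12)² = 656 + 64 - 1296 = -576
Dividing both sides by -576: (y + 12)²/64 - (x + 2)²/36 = 1
Hyperbola, center (-2, -12), transverse axis vertical; a² = 64, b² = 36.
c² = a² + b² = 64 + 36 = 100, so c = 10.
Foci lie on the vertical axis through the center: (h, k ± c).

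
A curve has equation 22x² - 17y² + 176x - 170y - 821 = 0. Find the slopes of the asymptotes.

√374/17 and -√374/17

22(x² + 8x) -17(y² + 10y) = 821
Completing the square gives 22(x + 4)² -17(y + 5)² = 821 + 352 - 425 = 748.
Dividing both sides by 748: (x + 4)²/34 - (y + 5)²/44 = 1
Hyperbola, center (-4, -5), transverse axis horizontal; a² = 34, b² = 44.
For a horizontal hyperbola the asymptotes have slope ±b/a.
Here that is ±2√11/√34 = ±√374/17.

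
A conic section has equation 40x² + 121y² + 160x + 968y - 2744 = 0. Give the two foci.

(-11, -4) and (7, -4)

40(x² + 4x) + 121(y² + 8y) = 2744
Complete the square in x and y: 40(x + 2)² + 121(y + 4)² = 2744 + 160 + 1936 = 4840
Divide through by 4840 to get (x + 2)²/121 + (y + 4)²/40 = 1.
Ellipse, center (-2, -4), major axis horizontal; a² = 121, b² = 40.
c² = a² - b² = 121 - 40 = 81, so c = 9.
Foci lie on the horizontal axis through the center: (h ± c, k).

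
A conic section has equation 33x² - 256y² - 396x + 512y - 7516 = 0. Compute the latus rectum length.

33(x² - 12x) -256(y² - 2y) = 7516
Completing the square gives 33(x - 6)² -256(y - 1)² = 7516 + 1188 - 256 = 8448.
Divide by 8448: (x - 6)²/256 - (y - 1)²/33 = 1
Hyperbola, center (6, 1), transverse axis horizontal; a² = 256, b² = 33.
Latus rectum length = 2b²/a = 2·33/16 = 33/8.

33/8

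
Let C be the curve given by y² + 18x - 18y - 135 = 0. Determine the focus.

Only y is squared. Complete the square in y: (y - 9)² = -18(x - 12).
Vertex (12, 9); 4p = -18 so p = -9/2. Opens left.
Focus is p units from the vertex along the axis: (h + p, k).

(15/2, 9)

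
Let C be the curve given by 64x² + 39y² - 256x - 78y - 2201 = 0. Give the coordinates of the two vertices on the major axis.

(2, -7) and (2, 9)

Rearranging, 64(x² - 4x) + 39(y² - 2y) = 2201.
Completing the square gives 64(x - 2)² + 39(y - 1)² = 2201 + 256 + 39 = 2496.
Divide by 2496: (x - 2)²/39 + (y - 1)²/64 = 1
Ellipse, center (2, 1), major axis vertical; a² = 64, b² = 39.
a = 8. Vertices at (h, k ± a).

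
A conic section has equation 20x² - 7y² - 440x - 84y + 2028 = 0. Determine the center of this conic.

(11, -6)

Group the x- and y-terms: 20(x² - 22x) -7(y² + 12y) = -2028
20(x - 11)² -7(y + 6)² = -2028 + 2420 - 252 = 140
Dividing both sides by 140: (x - 11)²/7 - (y + 6)²/20 = 1
Hyperbola with center (11, -6).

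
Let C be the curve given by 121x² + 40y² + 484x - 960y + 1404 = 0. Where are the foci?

Group the x- and y-terms: 121(x² + 4x) + 40(y² - 24y) = -1404
Completing the square gives 121(x + 2)² + 40(y - 12)² = -1404 + 484 + 5760 = 4840.
Divide by 4840: (x + 2)²/40 + (y - 12)²/121 = 1
Ellipse, center (-2, 12), major axis vertical; a² = 121, b² = 40.
c² = a² - b² = 121 - 40 = 81, so c = 9.
Foci lie on the vertical axis through the center: (h, k ± c).

(-2, 3) and (-2, 21)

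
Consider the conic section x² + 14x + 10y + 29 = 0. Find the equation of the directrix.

Only x is squared. Complete the square in x: (x + 7)² = -10(y - 2).
Vertex (-7, 2); 4p = -10 so p = -5/2. Opens down.
Directrix is the horizontal line y = k − p = 2 − (-5/2) = 9/2.

y = 9/2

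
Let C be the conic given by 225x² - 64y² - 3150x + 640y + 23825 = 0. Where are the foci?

Collect terms: 225(x² - 14x) -64(y² - 10y) = -23825
Complete the square in x and y: 225(x - 7)² -64(y - 5)² = -23825 + 11025 - 1600 = -14400
Divide through by -14400 to get (y - 5)²/225 - (x - 7)²/64 = 1.
Hyperbola, center (7, 5), transverse axis vertical; a² = 225, b² = 64.
c² = a² + b² = 225 + 64 = 289, so c = 17.
Foci lie on the vertical axis through the center: (h, k ± c).

(7, -12) and (7, 22)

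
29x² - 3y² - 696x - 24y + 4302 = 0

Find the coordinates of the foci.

29(x² - 24x) -3(y² + 8y) = -4302
29(x - 12)² -3(y + 4)² = -4302 + 4176 - 48 = -174
Dividing both sides by -174: (y + 4)²/58 - (x - 12)²/6 = 1
Hyperbola, center (12, -4), transverse axis vertical; a² = 58, b² = 6.
c² = a² + b² = 58 + 6 = 64, so c = 8.
Foci lie on the vertical axis through the center: (h, k ± c).

(12, -12) and (12, 4)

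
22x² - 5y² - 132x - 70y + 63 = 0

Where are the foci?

22(x² - 6x) -5(y² + 14y) = -63
Complete the square: 22(x - 3)² -5(y + 7)² = -63 + 198 - 245 = -110
Divide through by -110 to get (y + 7)²/22 - (x - 3)²/5 = 1.
Hyperbola, center (3, -7), transverse axis vertical; a² = 22, b² = 5.
c² = a² + b² = 22 + 5 = 27, so c = 3√3.
Foci lie on the vertical axis through the center: (h, k ± c).

(3, -7 - 3√3) and (3, -7 + 3√3)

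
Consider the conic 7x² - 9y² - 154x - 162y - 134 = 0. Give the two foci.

7(x² - 22x) -9(y² + 18y) = 134
Complete the square: 7(x - 11)² -9(y + 9)² = 134 + 847 - 729 = 252
Divide through by 252 to get (x - 11)²/36 - (y + 9)²/28 = 1.
Hyperbola, center (11, -9), transverse axis horizontal; a² = 36, b² = 28.
c² = a² + b² = 36 + 28 = 64, so c = 8.
Foci lie on the horizontal axis through the center: (h ± c, k).

(3, -9) and (19, -9)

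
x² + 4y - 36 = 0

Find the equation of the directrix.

y = 10

Only x is squared. Complete the square in x: x² = -4(y - 9).
Vertex (0, 9); 4p = -4 so p = -1. Opens down.
Directrix is the horizontal line y = k − p = 9 − (-1) = 10.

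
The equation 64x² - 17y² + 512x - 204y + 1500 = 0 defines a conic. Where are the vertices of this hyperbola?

(-4, -14) and (-4, 2)

Group: 64(x² + 8x) -17(y² + 12y) = -1500
Complete the square in x and y: 64(x + 4)² -17(y + 6)² = -1500 + 1024 - 612 = -1088
Dividing both sides by -1088: (y + 6)²/64 - (x + 4)²/17 = 1
Hyperbola, center (-4, -6), transverse axis vertical; a² = 64, b² = 17.
a = 8. Vertices at (h, k ± a).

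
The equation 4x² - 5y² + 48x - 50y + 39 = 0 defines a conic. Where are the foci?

(-6, -8) and (-6, -2)

Group the x- and y-terms: 4(x² + 12x) -5(y² + 10y) = -39
Complete the square in x and y: 4(x + 6)² -5(y + 5)² = -39 + 144 - 125 = -20
Dividing both sides by -20: (y + 5)²/4 - (x + 6)²/5 = 1
Hyperbola, center (-6, -5), transverse axis vertical; a² = 4, b² = 5.
c² = a² + b² = 4 + 5 = 9, so c = 3.
Foci lie on the vertical axis through the center: (h, k ± c).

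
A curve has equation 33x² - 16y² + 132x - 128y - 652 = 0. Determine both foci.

(-9, -4) and (5, -4)

Rearranging, 33(x² + 4x) -16(y² + 8y) = 652.
Complete the square in x and y: 33(x + 2)² -16(y + 4)² = 652 + 132 - 256 = 528
Divide through by 528 to get (x + 2)²/16 - (y + 4)²/33 = 1.
Hyperbola, center (-2, -4), transverse axis horizontal; a² = 16, b² = 33.
c² = a² + b² = 16 + 33 = 49, so c = 7.
Foci lie on the horizontal axis through the center: (h ± c, k).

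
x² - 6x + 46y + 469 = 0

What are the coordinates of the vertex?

Only x is squared. Complete the square in x: (x - 3)² = -46(y + 10).
Vertex (3, -10); 4p = -46 so p = -23/2. Opens down.

(3, -10)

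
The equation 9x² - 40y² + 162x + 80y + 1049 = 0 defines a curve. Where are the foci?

Rearranging, 9(x² + 18x) -40(y² - 2y) = -1049.
9(x + 9)² -40(y - 1)² = -1049 + 729 - 40 = -360
Dividing both sides by -360: (y - 1)²/9 - (x + 9)²/40 = 1
Hyperbola, center (-9, 1), transverse axis vertical; a² = 9, b² = 40.
c² = a² + b² = 9 + 40 = 49, so c = 7.
Foci lie on the vertical axis through the center: (h, k ± c).

(-9, -6) and (-9, 8)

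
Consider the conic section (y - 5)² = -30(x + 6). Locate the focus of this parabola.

Vertex (-6, 5); 4p = -30 so p = -15/2. Opens left.
Focus is p units from the vertex along the axis: (h + p, k).

(-27/2, 5)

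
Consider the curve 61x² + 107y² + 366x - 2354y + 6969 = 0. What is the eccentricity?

61(x² + 6x) + 107(y² - 22y) = -6969
Complete the square in x and y: 61(x + 3)² + 107(y - 11)² = -6969 + 549 + 12947 = 6527
Divide through by 6527 to get (x + 3)²/107 + (y - 11)²/61 = 1.
Ellipse, center (-3, 11), major axis horizontal; a² = 107, b² = 61.
c² = a² - b² = 46, so c = √46.
e = c/a = √46/√107 = √4922/107.

e = √4922/107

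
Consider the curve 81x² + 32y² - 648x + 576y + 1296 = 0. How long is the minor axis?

Group the x- and y-terms: 81(x² - 8x) + 32(y² + 18y) = -1296
Complete the square in x and y: 81(x - 4)² + 32(y + 9)² = -1296 + 1296 + 2592 = 2592
Divide by 2592: (x - 4)²/32 + (y + 9)²/81 = 1
Ellipse, center (4, -9), major axis vertical; a² = 81, b² = 32.
b² = 32 so b = 4√2; the minor axis has length 2b = 8√2.

8√2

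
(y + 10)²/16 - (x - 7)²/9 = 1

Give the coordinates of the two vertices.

Center (7, -10). The positive term is the y-term, so the transverse axis is vertical; a² = 16, b² = 9.
a = 4. Vertices at (h, k ± a).

(7, -14) and (7, -6)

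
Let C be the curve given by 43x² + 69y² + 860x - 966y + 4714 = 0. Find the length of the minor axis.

2√43

Collect terms: 43(x² + 20x) + 69(y² - 14y) = -4714
43(x + 10)² + 69(y - 7)² = -4714 + 4300 + 3381 = 2967
Dividing both sides by 2967: (x + 10)²/69 + (y - 7)²/43 = 1
Ellipse, center (-10, 7), major axis horizontal; a² = 69, b² = 43.
b² = 43 so b = √43; the minor axis has length 2b = 2√43.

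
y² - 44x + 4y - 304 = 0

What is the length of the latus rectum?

Only y is squared. Complete the square in y: (y + 2)² = 44(x + 7).
Vertex (-7, -2); 4p = 44 so p = 11. Opens right.
Latus rectum length = |4p| = 44.

44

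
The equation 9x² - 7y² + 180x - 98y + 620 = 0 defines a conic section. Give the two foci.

(-10, -11) and (-10, -3)

Rearranging, 9(x² + 20x) -7(y² + 14y) = -620.
Completing the square gives 9(x + 10)² -7(y + 7)² = -620 + 900 - 343 = -63.
Divide through by -63 to get (y + 7)²/9 - (x + 10)²/7 = 1.
Hyperbola, center (-10, -7), transverse axis vertical; a² = 9, b² = 7.
c² = a² + b² = 9 + 7 = 16, so c = 4.
Foci lie on the vertical axis through the center: (h, k ± c).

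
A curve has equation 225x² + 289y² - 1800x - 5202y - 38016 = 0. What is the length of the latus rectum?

Rearranging, 225(x² - 8x) + 289(y² - 18y) = 38016.
Completing the square gives 225(x - 4)² + 289(y - 9)² = 38016 + 3600 + 23409 = 65025.
Divide through by 65025 to get (x - 4)²/289 + (y - 9)²/225 = 1.
Ellipse, center (4, 9), major axis horizontal; a² = 289, b² = 225.
Latus rectum length = 2b²/a = 2·225/17 = 450/17.

450/17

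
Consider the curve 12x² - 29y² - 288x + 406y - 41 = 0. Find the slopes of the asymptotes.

2√87/29 and -2√87/29

Group the x- and y-terms: 12(x² - 24x) -29(y² - 14y) = 41
Completing the square gives 12(x - 12)² -29(y - 7)² = 41 + 1728 - 1421 = 348.
Divide by 348: (x - 12)²/29 - (y - 7)²/12 = 1
Hyperbola, center (12, 7), transverse axis horizontal; a² = 29, b² = 12.
For a horizontal hyperbola the asymptotes have slope ±b/a.
Here that is ±2√3/√29 = ±2√87/29.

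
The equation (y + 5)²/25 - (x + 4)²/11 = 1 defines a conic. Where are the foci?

Center (-4, -5). The positive term is the y-term, so the transverse axis is vertical; a² = 25, b² = 11.
c² = a² + b² = 25 + 11 = 36, so c = 6.
Foci lie on the vertical axis through the center: (h, k ± c).

(-4, -11) and (-4, 1)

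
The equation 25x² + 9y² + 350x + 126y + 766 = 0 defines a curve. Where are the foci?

(-7, -15) and (-7, 1)

Group the x- and y-terms: 25(x² + 14x) + 9(y² + 14y) = -766
Complete the square: 25(x + 7)² + 9(y + 7)² = -766 + 1225 + 441 = 900
Divide through by 900 to get (x + 7)²/36 + (y + 7)²/100 = 1.
Ellipse, center (-7, -7), major axis vertical; a² = 100, b² = 36.
c² = a² - b² = 100 - 36 = 64, so c = 8.
Foci lie on the vertical axis through the center: (h, k ± c).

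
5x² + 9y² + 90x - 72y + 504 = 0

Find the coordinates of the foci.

Collect terms: 5(x² + 18x) + 9(y² - 8y) = -504
Complete the square: 5(x + 9)² + 9(y - 4)² = -504 + 405 + 144 = 45
Divide by 45: (x + 9)²/9 + (y - 4)²/5 = 1
Ellipse, center (-9, 4), major axis horizontal; a² = 9, b² = 5.
c² = a² - b² = 9 - 5 = 4, so c = 2.
Foci lie on the horizontal axis through the center: (h ± c, k).

(-11, 4) and (-7, 4)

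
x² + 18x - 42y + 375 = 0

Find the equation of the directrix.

y = -7/2

Only x is squared. Complete the square in x: (x + 9)² = 42(y - 7).
Vertex (-9, 7); 4p = 42 so p = 21/2. Opens up.
Directrix is the horizontal line y = k − p = 7 − (21/2) = -7/2.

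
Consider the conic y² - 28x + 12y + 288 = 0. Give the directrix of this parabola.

Only y is squared. Complete the square in y: (y + 6)² = 28(x - 9).
Vertex (9, -6); 4p = 28 so p = 7. Opens right.
Directrix is the vertical line x = h − p = 9 − (7) = 2.

x = 2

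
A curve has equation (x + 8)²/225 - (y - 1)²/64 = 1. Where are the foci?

Center (-8, 1). The positive term is the x-term, so the transverse axis is horizontal; a² = 225, b² = 64.
c² = a² + b² = 225 + 64 = 289, so c = 17.
Foci lie on the horizontal axis through the center: (h ± c, k).

(-25, 1) and (9, 1)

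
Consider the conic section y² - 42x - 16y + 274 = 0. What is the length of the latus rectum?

42

Only y is squared. Complete the square in y: (y - 8)² = 42(x - 5).
Vertex (5, 8); 4p = 42 so p = 21/2. Opens right.
Latus rectum length = |4p| = 42.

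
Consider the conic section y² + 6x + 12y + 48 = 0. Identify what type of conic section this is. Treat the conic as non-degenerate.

parabola

No xy term. Coefficients of x² and y² are A = 0, C = 1.
Exactly one squared variable ⇒ parabola.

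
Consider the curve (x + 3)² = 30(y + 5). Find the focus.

Vertex (-3, -5); 4p = 30 so p = 15/2. Opens up.
Focus is p units from the vertex along the axis: (h, k + p).

(-3, 5/2)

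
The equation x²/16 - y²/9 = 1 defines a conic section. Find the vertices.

Center (0, 0). The positive term is the x-term, so the transverse axis is horizontal; a² = 16, b² = 9.
a = 4. Vertices at (h ± a, k).

(-4, 0) and (4, 0)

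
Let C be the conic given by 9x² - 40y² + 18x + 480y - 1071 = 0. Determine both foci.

(-1, -1) and (-1, 13)

Group: 9(x² + 2x) -40(y² - 12y) = 1071
Completing the square gives 9(x + 1)² -40(y - 6)² = 1071 + 9 - 1440 = -360.
Divide through by -360 to get (y - 6)²/9 - (x + 1)²/40 = 1.
Hyperbola, center (-1, 6), transverse axis vertical; a² = 9, b² = 40.
c² = a² + b² = 9 + 40 = 49, so c = 7.
Foci lie on the vertical axis through the center: (h, k ± c).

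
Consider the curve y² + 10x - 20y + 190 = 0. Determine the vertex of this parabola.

Only y is squared. Complete the square in y: (y - 10)² = -10(x + 9).
Vertex (-9, 10); 4p = -10 so p = -5/2. Opens left.

(-9, 10)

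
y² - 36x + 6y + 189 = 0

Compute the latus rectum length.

36

Only y is squared. Complete the square in y: (y + 3)² = 36(x - 5).
Vertex (5, -3); 4p = 36 so p = 9. Opens right.
Latus rectum length = |4p| = 36.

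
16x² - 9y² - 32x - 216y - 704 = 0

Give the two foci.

Group the x- and y-terms: 16(x² - 2x) -9(y² + 24y) = 704
Complete the square in x and y: 16(x - 1)² -9(y + 12)² = 704 + 16 - 1296 = -576
Divide through by -576 to get (y + 12)²/64 - (x - 1)²/36 = 1.
Hyperbola, center (1, -12), transverse axis vertical; a² = 64, b² = 36.
c² = a² + b² = 64 + 36 = 100, so c = 10.
Foci lie on the vertical axis through the center: (h, k ± c).

(1, -22) and (1, -2)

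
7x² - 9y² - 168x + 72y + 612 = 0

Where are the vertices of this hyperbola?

(6, 4) and (18, 4)

Group: 7(x² - 24x) -9(y² - 8y) = -612
Complete the square: 7(x - 12)² -9(y - 4)² = -612 + 1008 - 144 = 252
Dividing both sides by 252: (x - 12)²/36 - (y - 4)²/28 = 1
Hyperbola, center (12, 4), transverse axis horizontal; a² = 36, b² = 28.
a = 6. Vertices at (h ± a, k).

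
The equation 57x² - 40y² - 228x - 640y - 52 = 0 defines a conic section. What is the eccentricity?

57(x² - 4x) -40(y² + 16y) = 52
Complete the square in x and y: 57(x - 2)² -40(y + 8)² = 52 + 228 - 2560 = -2280
Divide through by -2280 to get (y + 8)²/57 - (x - 2)²/40 = 1.
Hyperbola, center (2, -8), transverse axis vertical; a² = 57, b² = 40.
c² = a² + b² = 97, so c = √97.
e = c/a = √97/√57 = √5529/57.

e = √5529/57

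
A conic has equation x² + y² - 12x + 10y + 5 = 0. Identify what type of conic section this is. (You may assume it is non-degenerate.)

No xy term. Coefficients of x² and y² are A = 1, C = 1.
A = C (same sign) ⇒ circle.

circle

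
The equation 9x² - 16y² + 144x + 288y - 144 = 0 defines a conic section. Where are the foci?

(-8, -1) and (-8, 19)

Group the x- and y-terms: 9(x² + 16x) -16(y² - 18y) = 144
9(x + 8)² -16(y - 9)² = 144 + 576 - 1296 = -576
Dividing both sides by -576: (y - 9)²/36 - (x + 8)²/64 = 1
Hyperbola, center (-8, 9), transverse axis vertical; a² = 36, b² = 64.
c² = a² + b² = 36 + 64 = 100, so c = 10.
Foci lie on the vertical axis through the center: (h, k ± c).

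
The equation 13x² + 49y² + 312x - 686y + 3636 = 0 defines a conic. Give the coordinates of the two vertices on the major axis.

(-19, 7) and (-5, 7)

Collect terms: 13(x² + 24x) + 49(y² - 14y) = -3636
Complete the square: 13(x + 12)² + 49(y - 7)² = -3636 + 1872 + 2401 = 637
Dividing both sides by 637: (x + 12)²/49 + (y - 7)²/13 = 1
Ellipse, center (-12, 7), major axis horizontal; a² = 49, b² = 13.
a = 7. Vertices at (h ± a, k).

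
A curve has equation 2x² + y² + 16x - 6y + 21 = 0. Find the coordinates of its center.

Rearranging, 2(x² + 8x) + (y² - 6y) = -21.
2(x + 4)² + (y - 3)² = -21 + 32 + 9 = 20
Divide by 20: (x + 4)²/10 + (y - 3)²/20 = 1
Ellipse with center (-4, 3).

(-4, 3)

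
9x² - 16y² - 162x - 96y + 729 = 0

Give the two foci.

Collect terms: 9(x² - 18x) -16(y² + 6y) = -729
Complete the square: 9(x - 9)² -16(y + 3)² = -729 + 729 - 144 = -144
Dividing both sides by -144: (y + 3)²/9 - (x - 9)²/16 = 1
Hyperbola, center (9, -3), transverse axis vertical; a² = 9, b² = 16.
c² = a² + b² = 9 + 16 = 25, so c = 5.
Foci lie on the vertical axis through the center: (h, k ± c).

(9, -8) and (9, 2)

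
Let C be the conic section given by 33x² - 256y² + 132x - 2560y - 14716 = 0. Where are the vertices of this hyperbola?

(-18, -5) and (14, -5)

Rearranging, 33(x² + 4x) -256(y² + 10y) = 14716.
Complete the square: 33(x + 2)² -256(y + 5)² = 14716 + 132 - 6400 = 8448
Divide through by 8448 to get (x + 2)²/256 - (y + 5)²/33 = 1.
Hyperbola, center (-2, -5), transverse axis horizontal; a² = 256, b² = 33.
a = 16. Vertices at (h ± a, k).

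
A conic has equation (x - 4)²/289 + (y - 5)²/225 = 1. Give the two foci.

Center (4, 5). The larger denominator 289 sits under the x-term, so the major axis is horizontal; a² = 289, b² = 225.
c² = a² - b² = 289 - 225 = 64, so c = 8.
Foci lie on the horizontal axis through the center: (h ± c, k).

(-4, 5) and (12, 5)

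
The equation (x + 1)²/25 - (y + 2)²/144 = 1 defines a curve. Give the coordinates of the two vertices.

Center (-1, -2). The positive term is the x-term, so the transverse axis is horizontal; a² = 25, b² = 144.
a = 5. Vertices at (h ± a, k).

(-6, -2) and (4, -2)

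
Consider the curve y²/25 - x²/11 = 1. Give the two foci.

Center (0, 0). The positive term is the y-term, so the transverse axis is vertical; a² = 25, b² = 11.
c² = a² + b² = 25 + 11 = 36, so c = 6.
Foci lie on the vertical axis through the center: (h, k ± c).

(0, -6) and (0, 6)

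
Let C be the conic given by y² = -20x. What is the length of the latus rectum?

20

Vertex (0, 0); 4p = -20 so p = -5. Opens left.
Latus rectum length = |4p| = 20.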